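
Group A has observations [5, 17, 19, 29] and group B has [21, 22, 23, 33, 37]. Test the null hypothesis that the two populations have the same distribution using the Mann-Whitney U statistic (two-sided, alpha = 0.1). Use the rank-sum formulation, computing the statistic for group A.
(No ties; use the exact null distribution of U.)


Step 1: Combine and sort all 9 observations; assign midranks.
sorted (value, group): (5,X), (17,X), (19,X), (21,Y), (22,Y), (23,Y), (29,X), (33,Y), (37,Y)
ranks: 5->1, 17->2, 19->3, 21->4, 22->5, 23->6, 29->7, 33->8, 37->9
Step 2: Rank sum for X: R1 = 1 + 2 + 3 + 7 = 13.
Step 3: U_X = R1 - n1(n1+1)/2 = 13 - 4*5/2 = 13 - 10 = 3.
       U_Y = n1*n2 - U_X = 20 - 3 = 17.
Step 4: No ties, so the exact null distribution of U (based on enumerating the C(9,4) = 126 equally likely rank assignments) gives the two-sided p-value.
Step 5: p-value = 0.111111; compare to alpha = 0.1. fail to reject H0.

U_X = 3, p = 0.111111, fail to reject H0 at alpha = 0.1.


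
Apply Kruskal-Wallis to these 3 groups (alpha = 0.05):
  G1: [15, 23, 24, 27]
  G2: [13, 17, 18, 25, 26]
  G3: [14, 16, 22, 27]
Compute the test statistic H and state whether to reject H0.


Step 1: Combine all N = 13 observations and assign midranks.
sorted (value, group, rank): (13,G2,1), (14,G3,2), (15,G1,3), (16,G3,4), (17,G2,5), (18,G2,6), (22,G3,7), (23,G1,8), (24,G1,9), (25,G2,10), (26,G2,11), (27,G1,12.5), (27,G3,12.5)
Step 2: Sum ranks within each group.
R_1 = 32.5 (n_1 = 4)
R_2 = 33 (n_2 = 5)
R_3 = 25.5 (n_3 = 4)
Step 3: H = 12/(N(N+1)) * sum(R_i^2/n_i) - 3(N+1)
     = 12/(13*14) * (32.5^2/4 + 33^2/5 + 25.5^2/4) - 3*14
     = 0.065934 * 644.425 - 42
     = 0.489560.
Step 4: Ties present; correction factor C = 1 - 6/(13^3 - 13) = 0.997253. Corrected H = 0.489560 / 0.997253 = 0.490909.
Step 5: Under H0, H ~ chi^2(2); p-value = 0.782349.
Step 6: alpha = 0.05. fail to reject H0.

H = 0.4909, df = 2, p = 0.782349, fail to reject H0.


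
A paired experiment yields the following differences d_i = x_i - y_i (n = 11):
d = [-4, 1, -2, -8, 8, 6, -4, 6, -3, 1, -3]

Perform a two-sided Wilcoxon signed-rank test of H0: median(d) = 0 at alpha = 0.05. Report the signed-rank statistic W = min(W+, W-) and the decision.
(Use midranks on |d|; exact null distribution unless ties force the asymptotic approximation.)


Step 1: Drop any zero differences (none here) and take |d_i|.
|d| = [4, 1, 2, 8, 8, 6, 4, 6, 3, 1, 3]
Step 2: Midrank |d_i| (ties get averaged ranks).
ranks: |4|->6.5, |1|->1.5, |2|->3, |8|->10.5, |8|->10.5, |6|->8.5, |4|->6.5, |6|->8.5, |3|->4.5, |1|->1.5, |3|->4.5
Step 3: Attach original signs; sum ranks with positive sign and with negative sign.
W+ = 1.5 + 10.5 + 8.5 + 8.5 + 1.5 = 30.5
W- = 6.5 + 3 + 10.5 + 6.5 + 4.5 + 4.5 = 35.5
(Check: W+ + W- = 66 should equal n(n+1)/2 = 66.)
Step 4: Test statistic W = min(W+, W-) = 30.5.
Step 5: Ties in |d|, so use the tie-corrected normal approximation.
        E[W] = n(n+1)/4 = 11*12/4 = 33.
        Tie groups: |d|=1 (t=2), |d|=3 (t=2), |d|=4 (t=2), |d|=6 (t=2), |d|=8 (t=2); sum(t^3 - t) = 30.
        Var[W] = n(n+1)(2n+1)/24 - sum(t^3-t)/48 = 3036/24 - 30/48 = 125.875.
        z = (W - E[W]) / sqrt(Var[W]) = (30.5 - 33) / 11.2194 = -0.2228.
        Two-sided p = 2*Phi(z) = 0.823669.
Step 6: alpha = 0.05. fail to reject H0.

W+ = 30.5, W- = 35.5, W = min = 30.5, p = 0.823669, fail to reject H0.


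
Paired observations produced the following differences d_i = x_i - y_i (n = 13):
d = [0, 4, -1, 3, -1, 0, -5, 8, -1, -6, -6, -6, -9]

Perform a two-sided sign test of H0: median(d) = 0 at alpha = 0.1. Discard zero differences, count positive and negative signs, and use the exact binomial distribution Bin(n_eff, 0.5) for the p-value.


Step 1: Discard zero differences. Original n = 13; n_eff = number of nonzero differences = 11.
Nonzero differences (with sign): +4, -1, +3, -1, -5, +8, -1, -6, -6, -6, -9
Step 2: Count signs: positive = 3, negative = 8.
Step 3: Under H0: P(positive) = 0.5, so the number of positives S ~ Bin(11, 0.5).
Step 4: Two-sided exact p-value = sum of Bin(11,0.5) probabilities at or below the observed probability = 0.226562.
Step 5: alpha = 0.1. fail to reject H0.

n_eff = 11, pos = 3, neg = 8, p = 0.226562, fail to reject H0.


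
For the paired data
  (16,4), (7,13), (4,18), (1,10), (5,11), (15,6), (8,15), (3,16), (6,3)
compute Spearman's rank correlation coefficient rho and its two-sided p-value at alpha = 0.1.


Step 1: Rank x and y separately (midranks; no ties here).
rank(x): 16->9, 7->6, 4->3, 1->1, 5->4, 15->8, 8->7, 3->2, 6->5
rank(y): 4->2, 13->6, 18->9, 10->4, 11->5, 6->3, 15->7, 16->8, 3->1
Step 2: d_i = R_x(i) - R_y(i); compute d_i^2.
  (9-2)^2=49, (6-6)^2=0, (3-9)^2=36, (1-4)^2=9, (4-5)^2=1, (8-3)^2=25, (7-7)^2=0, (2-8)^2=36, (5-1)^2=16
sum(d^2) = 172.
Step 3: rho = 1 - 6*172 / (9*(9^2 - 1)) = 1 - 1032/720 = -0.433333.
Step 4: Under H0, t = rho * sqrt((n-2)/(1-rho^2)) = -1.2721 ~ t(7).
Step 5: Two-sided p-value from the t-distribution with 7 df = 0.243952.
Step 6: alpha = 0.1. fail to reject H0.

rho = -0.4333, p = 0.243952, fail to reject H0 at alpha = 0.1.


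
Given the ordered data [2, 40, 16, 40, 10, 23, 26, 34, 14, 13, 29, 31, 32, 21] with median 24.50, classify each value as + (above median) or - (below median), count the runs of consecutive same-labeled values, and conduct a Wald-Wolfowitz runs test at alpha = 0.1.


Step 1: Compute median = 24.50; label A = above, B = below.
Labels in order: BABABBAABBAAAB  (n_A = 7, n_B = 7)
Step 2: Count runs R = 9.
Step 3: Under H0 (random ordering), E[R] = 2*n_A*n_B/(n_A+n_B) + 1 = 2*7*7/14 + 1 = 8.0000.
        Var[R] = 2*n_A*n_B*(2*n_A*n_B - n_A - n_B) / ((n_A+n_B)^2 * (n_A+n_B-1)) = 8232/2548 = 3.2308.
        SD[R] = 1.7974.
Step 4: Continuity-corrected z = (R - 0.5 - E[R]) / SD[R] = (9 - 0.5 - 8.0000) / 1.7974 = 0.2782.
Step 5: Two-sided p-value via normal approximation = 2*(1 - Phi(|z|)) = 0.780879.
Step 6: alpha = 0.1. fail to reject H0.

R = 9, z = 0.2782, p = 0.780879, fail to reject H0.


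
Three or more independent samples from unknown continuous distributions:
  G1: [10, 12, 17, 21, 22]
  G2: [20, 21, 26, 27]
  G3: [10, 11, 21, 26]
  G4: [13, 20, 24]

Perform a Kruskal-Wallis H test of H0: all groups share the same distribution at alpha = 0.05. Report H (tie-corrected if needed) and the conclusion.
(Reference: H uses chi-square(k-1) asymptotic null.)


Step 1: Combine all N = 16 observations and assign midranks.
sorted (value, group, rank): (10,G1,1.5), (10,G3,1.5), (11,G3,3), (12,G1,4), (13,G4,5), (17,G1,6), (20,G2,7.5), (20,G4,7.5), (21,G1,10), (21,G2,10), (21,G3,10), (22,G1,12), (24,G4,13), (26,G2,14.5), (26,G3,14.5), (27,G2,16)
Step 2: Sum ranks within each group.
R_1 = 33.5 (n_1 = 5)
R_2 = 48 (n_2 = 4)
R_3 = 29 (n_3 = 4)
R_4 = 25.5 (n_4 = 3)
Step 3: H = 12/(N(N+1)) * sum(R_i^2/n_i) - 3(N+1)
     = 12/(16*17) * (33.5^2/5 + 48^2/4 + 29^2/4 + 25.5^2/3) - 3*17
     = 0.044118 * 1227.45 - 51
     = 3.152206.
Step 4: Ties present; correction factor C = 1 - 42/(16^3 - 16) = 0.989706. Corrected H = 3.152206 / 0.989706 = 3.184993.
Step 5: Under H0, H ~ chi^2(3); p-value = 0.363973.
Step 6: alpha = 0.05. fail to reject H0.

H = 3.1850, df = 3, p = 0.363973, fail to reject H0.


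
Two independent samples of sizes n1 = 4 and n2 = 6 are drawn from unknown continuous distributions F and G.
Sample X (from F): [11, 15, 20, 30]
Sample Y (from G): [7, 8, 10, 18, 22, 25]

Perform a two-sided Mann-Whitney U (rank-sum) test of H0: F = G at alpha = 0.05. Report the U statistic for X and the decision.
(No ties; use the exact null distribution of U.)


Step 1: Combine and sort all 10 observations; assign midranks.
sorted (value, group): (7,Y), (8,Y), (10,Y), (11,X), (15,X), (18,Y), (20,X), (22,Y), (25,Y), (30,X)
ranks: 7->1, 8->2, 10->3, 11->4, 15->5, 18->6, 20->7, 22->8, 25->9, 30->10
Step 2: Rank sum for X: R1 = 4 + 5 + 7 + 10 = 26.
Step 3: U_X = R1 - n1(n1+1)/2 = 26 - 4*5/2 = 26 - 10 = 16.
       U_Y = n1*n2 - U_X = 24 - 16 = 8.
Step 4: No ties, so the exact null distribution of U (based on enumerating the C(10,4) = 210 equally likely rank assignments) gives the two-sided p-value.
Step 5: p-value = 0.476190; compare to alpha = 0.05. fail to reject H0.

U_X = 16, p = 0.476190, fail to reject H0 at alpha = 0.05.


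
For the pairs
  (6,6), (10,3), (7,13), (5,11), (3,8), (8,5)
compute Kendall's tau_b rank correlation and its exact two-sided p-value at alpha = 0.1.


Step 1: Enumerate the 15 unordered pairs (i,j) with i<j and classify each by sign(x_j-x_i) * sign(y_j-y_i).
  (1,2):dx=+4,dy=-3->D; (1,3):dx=+1,dy=+7->C; (1,4):dx=-1,dy=+5->D; (1,5):dx=-3,dy=+2->D
  (1,6):dx=+2,dy=-1->D; (2,3):dx=-3,dy=+10->D; (2,4):dx=-5,dy=+8->D; (2,5):dx=-7,dy=+5->D
  (2,6):dx=-2,dy=+2->D; (3,4):dx=-2,dy=-2->C; (3,5):dx=-4,dy=-5->C; (3,6):dx=+1,dy=-8->D
  (4,5):dx=-2,dy=-3->C; (4,6):dx=+3,dy=-6->D; (5,6):dx=+5,dy=-3->D
Step 2: C = 4, D = 11, total pairs = 15.
Step 3: tau = (C - D)/(n(n-1)/2) = (4 - 11)/15 = -0.466667.
Step 4: Exact two-sided p-value (enumerate n! = 720 permutations of y under H0): p = 0.272222.
Step 5: alpha = 0.1. fail to reject H0.

tau_b = -0.4667 (C=4, D=11), p = 0.272222, fail to reject H0.


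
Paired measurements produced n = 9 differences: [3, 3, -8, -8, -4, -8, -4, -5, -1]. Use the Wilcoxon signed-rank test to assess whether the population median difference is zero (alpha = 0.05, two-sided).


Step 1: Drop any zero differences (none here) and take |d_i|.
|d| = [3, 3, 8, 8, 4, 8, 4, 5, 1]
Step 2: Midrank |d_i| (ties get averaged ranks).
ranks: |3|->2.5, |3|->2.5, |8|->8, |8|->8, |4|->4.5, |8|->8, |4|->4.5, |5|->6, |1|->1
Step 3: Attach original signs; sum ranks with positive sign and with negative sign.
W+ = 2.5 + 2.5 = 5
W- = 8 + 8 + 4.5 + 8 + 4.5 + 6 + 1 = 40
(Check: W+ + W- = 45 should equal n(n+1)/2 = 45.)
Step 4: Test statistic W = min(W+, W-) = 5.
Step 5: Ties in |d|, so use the tie-corrected normal approximation.
        E[W] = n(n+1)/4 = 9*10/4 = 22.5.
        Tie groups: |d|=3 (t=2), |d|=4 (t=2), |d|=8 (t=3); sum(t^3 - t) = 36.
        Var[W] = n(n+1)(2n+1)/24 - sum(t^3-t)/48 = 1710/24 - 36/48 = 70.5.
        z = (W - E[W]) / sqrt(Var[W]) = (5 - 22.5) / 8.3964 = -2.0842.
        Two-sided p = 2*Phi(z) = 0.037140.
Step 6: alpha = 0.05. reject H0.

W+ = 5, W- = 40, W = min = 5, p = 0.037140, reject H0.


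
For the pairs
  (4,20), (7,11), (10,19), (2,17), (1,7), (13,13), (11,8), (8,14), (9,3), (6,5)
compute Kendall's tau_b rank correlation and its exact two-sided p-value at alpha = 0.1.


Step 1: Enumerate the 45 unordered pairs (i,j) with i<j and classify each by sign(x_j-x_i) * sign(y_j-y_i).
  (1,2):dx=+3,dy=-9->D; (1,3):dx=+6,dy=-1->D; (1,4):dx=-2,dy=-3->C; (1,5):dx=-3,dy=-13->C
  (1,6):dx=+9,dy=-7->D; (1,7):dx=+7,dy=-12->D; (1,8):dx=+4,dy=-6->D; (1,9):dx=+5,dy=-17->D
  (1,10):dx=+2,dy=-15->D; (2,3):dx=+3,dy=+8->C; (2,4):dx=-5,dy=+6->D; (2,5):dx=-6,dy=-4->C
  (2,6):dx=+6,dy=+2->C; (2,7):dx=+4,dy=-3->D; (2,8):dx=+1,dy=+3->C; (2,9):dx=+2,dy=-8->D
  (2,10):dx=-1,dy=-6->C; (3,4):dx=-8,dy=-2->C; (3,5):dx=-9,dy=-12->C; (3,6):dx=+3,dy=-6->D
  (3,7):dx=+1,dy=-11->D; (3,8):dx=-2,dy=-5->C; (3,9):dx=-1,dy=-16->C; (3,10):dx=-4,dy=-14->C
  (4,5):dx=-1,dy=-10->C; (4,6):dx=+11,dy=-4->D; (4,7):dx=+9,dy=-9->D; (4,8):dx=+6,dy=-3->D
  (4,9):dx=+7,dy=-14->D; (4,10):dx=+4,dy=-12->D; (5,6):dx=+12,dy=+6->C; (5,7):dx=+10,dy=+1->C
  (5,8):dx=+7,dy=+7->C; (5,9):dx=+8,dy=-4->D; (5,10):dx=+5,dy=-2->D; (6,7):dx=-2,dy=-5->C
  (6,8):dx=-5,dy=+1->D; (6,9):dx=-4,dy=-10->C; (6,10):dx=-7,dy=-8->C; (7,8):dx=-3,dy=+6->D
  (7,9):dx=-2,dy=-5->C; (7,10):dx=-5,dy=-3->C; (8,9):dx=+1,dy=-11->D; (8,10):dx=-2,dy=-9->C
  (9,10):dx=-3,dy=+2->D
Step 2: C = 22, D = 23, total pairs = 45.
Step 3: tau = (C - D)/(n(n-1)/2) = (22 - 23)/45 = -0.022222.
Step 4: Exact two-sided p-value (enumerate n! = 3628800 permutations of y under H0): p = 1.000000.
Step 5: alpha = 0.1. fail to reject H0.

tau_b = -0.0222 (C=22, D=23), p = 1.000000, fail to reject H0.


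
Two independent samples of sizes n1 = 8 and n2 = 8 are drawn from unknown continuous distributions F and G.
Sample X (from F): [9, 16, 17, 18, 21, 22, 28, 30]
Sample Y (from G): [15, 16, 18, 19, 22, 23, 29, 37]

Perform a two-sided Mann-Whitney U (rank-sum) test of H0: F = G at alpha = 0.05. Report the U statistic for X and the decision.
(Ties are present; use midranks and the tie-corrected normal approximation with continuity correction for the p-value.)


Step 1: Combine and sort all 16 observations; assign midranks.
sorted (value, group): (9,X), (15,Y), (16,X), (16,Y), (17,X), (18,X), (18,Y), (19,Y), (21,X), (22,X), (22,Y), (23,Y), (28,X), (29,Y), (30,X), (37,Y)
ranks: 9->1, 15->2, 16->3.5, 16->3.5, 17->5, 18->6.5, 18->6.5, 19->8, 21->9, 22->10.5, 22->10.5, 23->12, 28->13, 29->14, 30->15, 37->16
Step 2: Rank sum for X: R1 = 1 + 3.5 + 5 + 6.5 + 9 + 10.5 + 13 + 15 = 63.5.
Step 3: U_X = R1 - n1(n1+1)/2 = 63.5 - 8*9/2 = 63.5 - 36 = 27.5.
       U_Y = n1*n2 - U_X = 64 - 27.5 = 36.5.
Step 4: Ties are present, so use the tie-corrected normal approximation (with continuity correction) for the p-value.
Step 5: p-value = 0.673745; compare to alpha = 0.05. fail to reject H0.

U_X = 27.5, p = 0.673745, fail to reject H0 at alpha = 0.05.


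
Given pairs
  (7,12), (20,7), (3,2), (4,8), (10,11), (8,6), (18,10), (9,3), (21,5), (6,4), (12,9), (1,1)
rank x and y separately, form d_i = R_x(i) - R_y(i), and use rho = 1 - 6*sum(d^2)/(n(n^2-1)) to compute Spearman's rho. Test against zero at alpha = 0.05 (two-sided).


Step 1: Rank x and y separately (midranks; no ties here).
rank(x): 7->5, 20->11, 3->2, 4->3, 10->8, 8->6, 18->10, 9->7, 21->12, 6->4, 12->9, 1->1
rank(y): 12->12, 7->7, 2->2, 8->8, 11->11, 6->6, 10->10, 3->3, 5->5, 4->4, 9->9, 1->1
Step 2: d_i = R_x(i) - R_y(i); compute d_i^2.
  (5-12)^2=49, (11-7)^2=16, (2-2)^2=0, (3-8)^2=25, (8-11)^2=9, (6-6)^2=0, (10-10)^2=0, (7-3)^2=16, (12-5)^2=49, (4-4)^2=0, (9-9)^2=0, (1-1)^2=0
sum(d^2) = 164.
Step 3: rho = 1 - 6*164 / (12*(12^2 - 1)) = 1 - 984/1716 = 0.426573.
Step 4: Under H0, t = rho * sqrt((n-2)/(1-rho^2)) = 1.4914 ~ t(10).
Step 5: Two-sided p-value from the t-distribution with 10 df = 0.166700.
Step 6: alpha = 0.05. fail to reject H0.

rho = 0.4266, p = 0.166700, fail to reject H0 at alpha = 0.05.


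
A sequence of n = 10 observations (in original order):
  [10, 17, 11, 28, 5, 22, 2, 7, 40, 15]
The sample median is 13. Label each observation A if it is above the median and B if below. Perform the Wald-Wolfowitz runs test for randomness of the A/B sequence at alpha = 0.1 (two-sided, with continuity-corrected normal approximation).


Step 1: Compute median = 13; label A = above, B = below.
Labels in order: BABABABBAA  (n_A = 5, n_B = 5)
Step 2: Count runs R = 8.
Step 3: Under H0 (random ordering), E[R] = 2*n_A*n_B/(n_A+n_B) + 1 = 2*5*5/10 + 1 = 6.0000.
        Var[R] = 2*n_A*n_B*(2*n_A*n_B - n_A - n_B) / ((n_A+n_B)^2 * (n_A+n_B-1)) = 2000/900 = 2.2222.
        SD[R] = 1.4907.
Step 4: Continuity-corrected z = (R - 0.5 - E[R]) / SD[R] = (8 - 0.5 - 6.0000) / 1.4907 = 1.0062.
Step 5: Two-sided p-value via normal approximation = 2*(1 - Phi(|z|)) = 0.314305.
Step 6: alpha = 0.1. fail to reject H0.

R = 8, z = 1.0062, p = 0.314305, fail to reject H0.


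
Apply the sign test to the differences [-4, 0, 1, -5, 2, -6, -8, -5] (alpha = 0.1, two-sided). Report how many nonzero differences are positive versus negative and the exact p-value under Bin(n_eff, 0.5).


Step 1: Discard zero differences. Original n = 8; n_eff = number of nonzero differences = 7.
Nonzero differences (with sign): -4, +1, -5, +2, -6, -8, -5
Step 2: Count signs: positive = 2, negative = 5.
Step 3: Under H0: P(positive) = 0.5, so the number of positives S ~ Bin(7, 0.5).
Step 4: Two-sided exact p-value = sum of Bin(7,0.5) probabilities at or below the observed probability = 0.453125.
Step 5: alpha = 0.1. fail to reject H0.

n_eff = 7, pos = 2, neg = 5, p = 0.453125, fail to reject H0.


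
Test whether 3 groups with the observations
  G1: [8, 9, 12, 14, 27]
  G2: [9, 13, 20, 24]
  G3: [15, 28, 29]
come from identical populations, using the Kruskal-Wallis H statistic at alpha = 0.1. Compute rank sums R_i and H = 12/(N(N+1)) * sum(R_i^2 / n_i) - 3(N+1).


Step 1: Combine all N = 12 observations and assign midranks.
sorted (value, group, rank): (8,G1,1), (9,G1,2.5), (9,G2,2.5), (12,G1,4), (13,G2,5), (14,G1,6), (15,G3,7), (20,G2,8), (24,G2,9), (27,G1,10), (28,G3,11), (29,G3,12)
Step 2: Sum ranks within each group.
R_1 = 23.5 (n_1 = 5)
R_2 = 24.5 (n_2 = 4)
R_3 = 30 (n_3 = 3)
Step 3: H = 12/(N(N+1)) * sum(R_i^2/n_i) - 3(N+1)
     = 12/(12*13) * (23.5^2/5 + 24.5^2/4 + 30^2/3) - 3*13
     = 0.076923 * 560.513 - 39
     = 4.116346.
Step 4: Ties present; correction factor C = 1 - 6/(12^3 - 12) = 0.996503. Corrected H = 4.116346 / 0.996503 = 4.130789.
Step 5: Under H0, H ~ chi^2(2); p-value = 0.126768.
Step 6: alpha = 0.1. fail to reject H0.

H = 4.1308, df = 2, p = 0.126768, fail to reject H0.


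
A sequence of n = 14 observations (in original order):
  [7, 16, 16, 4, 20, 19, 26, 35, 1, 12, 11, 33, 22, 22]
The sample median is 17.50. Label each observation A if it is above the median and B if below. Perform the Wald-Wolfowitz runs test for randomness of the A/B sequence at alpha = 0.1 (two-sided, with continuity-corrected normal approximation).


Step 1: Compute median = 17.50; label A = above, B = below.
Labels in order: BBBBAAAABBBAAA  (n_A = 7, n_B = 7)
Step 2: Count runs R = 4.
Step 3: Under H0 (random ordering), E[R] = 2*n_A*n_B/(n_A+n_B) + 1 = 2*7*7/14 + 1 = 8.0000.
        Var[R] = 2*n_A*n_B*(2*n_A*n_B - n_A - n_B) / ((n_A+n_B)^2 * (n_A+n_B-1)) = 8232/2548 = 3.2308.
        SD[R] = 1.7974.
Step 4: Continuity-corrected z = (R + 0.5 - E[R]) / SD[R] = (4 + 0.5 - 8.0000) / 1.7974 = -1.9472.
Step 5: Two-sided p-value via normal approximation = 2*(1 - Phi(|z|)) = 0.051508.
Step 6: alpha = 0.1. reject H0.

R = 4, z = -1.9472, p = 0.051508, reject H0.


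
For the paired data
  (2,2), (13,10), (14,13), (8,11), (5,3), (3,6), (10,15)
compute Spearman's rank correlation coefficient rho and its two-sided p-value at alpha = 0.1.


Step 1: Rank x and y separately (midranks; no ties here).
rank(x): 2->1, 13->6, 14->7, 8->4, 5->3, 3->2, 10->5
rank(y): 2->1, 10->4, 13->6, 11->5, 3->2, 6->3, 15->7
Step 2: d_i = R_x(i) - R_y(i); compute d_i^2.
  (1-1)^2=0, (6-4)^2=4, (7-6)^2=1, (4-5)^2=1, (3-2)^2=1, (2-3)^2=1, (5-7)^2=4
sum(d^2) = 12.
Step 3: rho = 1 - 6*12 / (7*(7^2 - 1)) = 1 - 72/336 = 0.785714.
Step 4: Under H0, t = rho * sqrt((n-2)/(1-rho^2)) = 2.8402 ~ t(5).
Step 5: Two-sided p-value from the t-distribution with 5 df = 0.036238.
Step 6: alpha = 0.1. reject H0.

rho = 0.7857, p = 0.036238, reject H0 at alpha = 0.1.


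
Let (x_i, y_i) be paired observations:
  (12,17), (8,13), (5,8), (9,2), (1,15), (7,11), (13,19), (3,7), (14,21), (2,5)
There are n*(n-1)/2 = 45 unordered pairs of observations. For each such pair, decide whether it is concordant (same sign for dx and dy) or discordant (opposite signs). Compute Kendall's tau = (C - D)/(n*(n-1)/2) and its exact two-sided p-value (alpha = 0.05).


Step 1: Enumerate the 45 unordered pairs (i,j) with i<j and classify each by sign(x_j-x_i) * sign(y_j-y_i).
  (1,2):dx=-4,dy=-4->C; (1,3):dx=-7,dy=-9->C; (1,4):dx=-3,dy=-15->C; (1,5):dx=-11,dy=-2->C
  (1,6):dx=-5,dy=-6->C; (1,7):dx=+1,dy=+2->C; (1,8):dx=-9,dy=-10->C; (1,9):dx=+2,dy=+4->C
  (1,10):dx=-10,dy=-12->C; (2,3):dx=-3,dy=-5->C; (2,4):dx=+1,dy=-11->D; (2,5):dx=-7,dy=+2->D
  (2,6):dx=-1,dy=-2->C; (2,7):dx=+5,dy=+6->C; (2,8):dx=-5,dy=-6->C; (2,9):dx=+6,dy=+8->C
  (2,10):dx=-6,dy=-8->C; (3,4):dx=+4,dy=-6->D; (3,5):dx=-4,dy=+7->D; (3,6):dx=+2,dy=+3->C
  (3,7):dx=+8,dy=+11->C; (3,8):dx=-2,dy=-1->C; (3,9):dx=+9,dy=+13->C; (3,10):dx=-3,dy=-3->C
  (4,5):dx=-8,dy=+13->D; (4,6):dx=-2,dy=+9->D; (4,7):dx=+4,dy=+17->C; (4,8):dx=-6,dy=+5->D
  (4,9):dx=+5,dy=+19->C; (4,10):dx=-7,dy=+3->D; (5,6):dx=+6,dy=-4->D; (5,7):dx=+12,dy=+4->C
  (5,8):dx=+2,dy=-8->D; (5,9):dx=+13,dy=+6->C; (5,10):dx=+1,dy=-10->D; (6,7):dx=+6,dy=+8->C
  (6,8):dx=-4,dy=-4->C; (6,9):dx=+7,dy=+10->C; (6,10):dx=-5,dy=-6->C; (7,8):dx=-10,dy=-12->C
  (7,9):dx=+1,dy=+2->C; (7,10):dx=-11,dy=-14->C; (8,9):dx=+11,dy=+14->C; (8,10):dx=-1,dy=-2->C
  (9,10):dx=-12,dy=-16->C
Step 2: C = 34, D = 11, total pairs = 45.
Step 3: tau = (C - D)/(n(n-1)/2) = (34 - 11)/45 = 0.511111.
Step 4: Exact two-sided p-value (enumerate n! = 3628800 permutations of y under H0): p = 0.046623.
Step 5: alpha = 0.05. reject H0.

tau_b = 0.5111 (C=34, D=11), p = 0.046623, reject H0.


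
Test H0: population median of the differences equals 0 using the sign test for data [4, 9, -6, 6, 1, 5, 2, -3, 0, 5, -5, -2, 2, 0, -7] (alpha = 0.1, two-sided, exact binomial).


Step 1: Discard zero differences. Original n = 15; n_eff = number of nonzero differences = 13.
Nonzero differences (with sign): +4, +9, -6, +6, +1, +5, +2, -3, +5, -5, -2, +2, -7
Step 2: Count signs: positive = 8, negative = 5.
Step 3: Under H0: P(positive) = 0.5, so the number of positives S ~ Bin(13, 0.5).
Step 4: Two-sided exact p-value = sum of Bin(13,0.5) probabilities at or below the observed probability = 0.581055.
Step 5: alpha = 0.1. fail to reject H0.

n_eff = 13, pos = 8, neg = 5, p = 0.581055, fail to reject H0.


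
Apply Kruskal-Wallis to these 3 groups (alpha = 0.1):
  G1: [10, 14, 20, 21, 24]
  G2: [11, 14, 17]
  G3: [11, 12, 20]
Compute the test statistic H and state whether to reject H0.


Step 1: Combine all N = 11 observations and assign midranks.
sorted (value, group, rank): (10,G1,1), (11,G2,2.5), (11,G3,2.5), (12,G3,4), (14,G1,5.5), (14,G2,5.5), (17,G2,7), (20,G1,8.5), (20,G3,8.5), (21,G1,10), (24,G1,11)
Step 2: Sum ranks within each group.
R_1 = 36 (n_1 = 5)
R_2 = 15 (n_2 = 3)
R_3 = 15 (n_3 = 3)
Step 3: H = 12/(N(N+1)) * sum(R_i^2/n_i) - 3(N+1)
     = 12/(11*12) * (36^2/5 + 15^2/3 + 15^2/3) - 3*12
     = 0.090909 * 409.2 - 36
     = 1.200000.
Step 4: Ties present; correction factor C = 1 - 18/(11^3 - 11) = 0.986364. Corrected H = 1.200000 / 0.986364 = 1.216590.
Step 5: Under H0, H ~ chi^2(2); p-value = 0.544278.
Step 6: alpha = 0.1. fail to reject H0.

H = 1.2166, df = 2, p = 0.544278, fail to reject H0.


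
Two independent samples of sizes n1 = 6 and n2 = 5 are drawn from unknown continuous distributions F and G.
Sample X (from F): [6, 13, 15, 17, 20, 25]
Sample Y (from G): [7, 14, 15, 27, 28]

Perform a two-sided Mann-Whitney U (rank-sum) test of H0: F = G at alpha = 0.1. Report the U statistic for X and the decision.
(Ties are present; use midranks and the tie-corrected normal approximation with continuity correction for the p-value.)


Step 1: Combine and sort all 11 observations; assign midranks.
sorted (value, group): (6,X), (7,Y), (13,X), (14,Y), (15,X), (15,Y), (17,X), (20,X), (25,X), (27,Y), (28,Y)
ranks: 6->1, 7->2, 13->3, 14->4, 15->5.5, 15->5.5, 17->7, 20->8, 25->9, 27->10, 28->11
Step 2: Rank sum for X: R1 = 1 + 3 + 5.5 + 7 + 8 + 9 = 33.5.
Step 3: U_X = R1 - n1(n1+1)/2 = 33.5 - 6*7/2 = 33.5 - 21 = 12.5.
       U_Y = n1*n2 - U_X = 30 - 12.5 = 17.5.
Step 4: Ties are present, so use the tie-corrected normal approximation (with continuity correction) for the p-value.
Step 5: p-value = 0.714379; compare to alpha = 0.1. fail to reject H0.

U_X = 12.5, p = 0.714379, fail to reject H0 at alpha = 0.1.


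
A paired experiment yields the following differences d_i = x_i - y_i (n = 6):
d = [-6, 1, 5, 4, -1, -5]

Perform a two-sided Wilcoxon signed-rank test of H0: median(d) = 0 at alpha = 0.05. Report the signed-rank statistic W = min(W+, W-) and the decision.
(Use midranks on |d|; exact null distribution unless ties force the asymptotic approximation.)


Step 1: Drop any zero differences (none here) and take |d_i|.
|d| = [6, 1, 5, 4, 1, 5]
Step 2: Midrank |d_i| (ties get averaged ranks).
ranks: |6|->6, |1|->1.5, |5|->4.5, |4|->3, |1|->1.5, |5|->4.5
Step 3: Attach original signs; sum ranks with positive sign and with negative sign.
W+ = 1.5 + 4.5 + 3 = 9
W- = 6 + 1.5 + 4.5 = 12
(Check: W+ + W- = 21 should equal n(n+1)/2 = 21.)
Step 4: Test statistic W = min(W+, W-) = 9.
Step 5: Ties in |d|, so use the tie-corrected normal approximation.
        E[W] = n(n+1)/4 = 6*7/4 = 10.5.
        Tie groups: |d|=1 (t=2), |d|=5 (t=2); sum(t^3 - t) = 12.
        Var[W] = n(n+1)(2n+1)/24 - sum(t^3-t)/48 = 546/24 - 12/48 = 22.5.
        z = (W - E[W]) / sqrt(Var[W]) = (9 - 10.5) / 4.7434 = -0.3162.
        Two-sided p = 2*Phi(z) = 0.751830.
Step 6: alpha = 0.05. fail to reject H0.

W+ = 9, W- = 12, W = min = 9, p = 0.751830, fail to reject H0.


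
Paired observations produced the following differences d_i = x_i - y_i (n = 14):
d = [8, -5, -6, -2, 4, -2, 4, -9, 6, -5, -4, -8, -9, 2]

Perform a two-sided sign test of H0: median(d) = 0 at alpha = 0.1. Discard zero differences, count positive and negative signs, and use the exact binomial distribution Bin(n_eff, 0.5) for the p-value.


Step 1: Discard zero differences. Original n = 14; n_eff = number of nonzero differences = 14.
Nonzero differences (with sign): +8, -5, -6, -2, +4, -2, +4, -9, +6, -5, -4, -8, -9, +2
Step 2: Count signs: positive = 5, negative = 9.
Step 3: Under H0: P(positive) = 0.5, so the number of positives S ~ Bin(14, 0.5).
Step 4: Two-sided exact p-value = sum of Bin(14,0.5) probabilities at or below the observed probability = 0.423950.
Step 5: alpha = 0.1. fail to reject H0.

n_eff = 14, pos = 5, neg = 9, p = 0.423950, fail to reject H0.


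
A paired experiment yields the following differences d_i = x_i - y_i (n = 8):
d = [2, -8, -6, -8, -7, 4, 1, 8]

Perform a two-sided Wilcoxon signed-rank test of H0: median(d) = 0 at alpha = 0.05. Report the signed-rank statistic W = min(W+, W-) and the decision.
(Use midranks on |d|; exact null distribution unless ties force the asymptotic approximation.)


Step 1: Drop any zero differences (none here) and take |d_i|.
|d| = [2, 8, 6, 8, 7, 4, 1, 8]
Step 2: Midrank |d_i| (ties get averaged ranks).
ranks: |2|->2, |8|->7, |6|->4, |8|->7, |7|->5, |4|->3, |1|->1, |8|->7
Step 3: Attach original signs; sum ranks with positive sign and with negative sign.
W+ = 2 + 3 + 1 + 7 = 13
W- = 7 + 4 + 7 + 5 = 23
(Check: W+ + W- = 36 should equal n(n+1)/2 = 36.)
Step 4: Test statistic W = min(W+, W-) = 13.
Step 5: Ties in |d|, so use the tie-corrected normal approximation.
        E[W] = n(n+1)/4 = 8*9/4 = 18.
        Tie groups: |d|=8 (t=3); sum(t^3 - t) = 24.
        Var[W] = n(n+1)(2n+1)/24 - sum(t^3-t)/48 = 1224/24 - 24/48 = 50.5.
        z = (W - E[W]) / sqrt(Var[W]) = (13 - 18) / 7.1063 = -0.7036.
        Two-sided p = 2*Phi(z) = 0.481683.
Step 6: alpha = 0.05. fail to reject H0.

W+ = 13, W- = 23, W = min = 13, p = 0.481683, fail to reject H0.


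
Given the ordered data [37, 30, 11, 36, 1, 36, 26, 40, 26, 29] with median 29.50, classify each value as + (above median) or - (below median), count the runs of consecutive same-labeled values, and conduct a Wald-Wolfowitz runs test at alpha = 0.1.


Step 1: Compute median = 29.50; label A = above, B = below.
Labels in order: AABABABABB  (n_A = 5, n_B = 5)
Step 2: Count runs R = 8.
Step 3: Under H0 (random ordering), E[R] = 2*n_A*n_B/(n_A+n_B) + 1 = 2*5*5/10 + 1 = 6.0000.
        Var[R] = 2*n_A*n_B*(2*n_A*n_B - n_A - n_B) / ((n_A+n_B)^2 * (n_A+n_B-1)) = 2000/900 = 2.2222.
        SD[R] = 1.4907.
Step 4: Continuity-corrected z = (R - 0.5 - E[R]) / SD[R] = (8 - 0.5 - 6.0000) / 1.4907 = 1.0062.
Step 5: Two-sided p-value via normal approximation = 2*(1 - Phi(|z|)) = 0.314305.
Step 6: alpha = 0.1. fail to reject H0.

R = 8, z = 1.0062, p = 0.314305, fail to reject H0.


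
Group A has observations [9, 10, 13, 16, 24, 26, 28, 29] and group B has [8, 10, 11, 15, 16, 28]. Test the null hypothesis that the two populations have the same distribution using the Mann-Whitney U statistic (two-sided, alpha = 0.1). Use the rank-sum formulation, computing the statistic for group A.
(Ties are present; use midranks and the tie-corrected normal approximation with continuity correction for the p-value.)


Step 1: Combine and sort all 14 observations; assign midranks.
sorted (value, group): (8,Y), (9,X), (10,X), (10,Y), (11,Y), (13,X), (15,Y), (16,X), (16,Y), (24,X), (26,X), (28,X), (28,Y), (29,X)
ranks: 8->1, 9->2, 10->3.5, 10->3.5, 11->5, 13->6, 15->7, 16->8.5, 16->8.5, 24->10, 26->11, 28->12.5, 28->12.5, 29->14
Step 2: Rank sum for X: R1 = 2 + 3.5 + 6 + 8.5 + 10 + 11 + 12.5 + 14 = 67.5.
Step 3: U_X = R1 - n1(n1+1)/2 = 67.5 - 8*9/2 = 67.5 - 36 = 31.5.
       U_Y = n1*n2 - U_X = 48 - 31.5 = 16.5.
Step 4: Ties are present, so use the tie-corrected normal approximation (with continuity correction) for the p-value.
Step 5: p-value = 0.364571; compare to alpha = 0.1. fail to reject H0.

U_X = 31.5, p = 0.364571, fail to reject H0 at alpha = 0.1.


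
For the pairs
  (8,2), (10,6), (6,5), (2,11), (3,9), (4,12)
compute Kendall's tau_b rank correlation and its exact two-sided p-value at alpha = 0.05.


Step 1: Enumerate the 15 unordered pairs (i,j) with i<j and classify each by sign(x_j-x_i) * sign(y_j-y_i).
  (1,2):dx=+2,dy=+4->C; (1,3):dx=-2,dy=+3->D; (1,4):dx=-6,dy=+9->D; (1,5):dx=-5,dy=+7->D
  (1,6):dx=-4,dy=+10->D; (2,3):dx=-4,dy=-1->C; (2,4):dx=-8,dy=+5->D; (2,5):dx=-7,dy=+3->D
  (2,6):dx=-6,dy=+6->D; (3,4):dx=-4,dy=+6->D; (3,5):dx=-3,dy=+4->D; (3,6):dx=-2,dy=+7->D
  (4,5):dx=+1,dy=-2->D; (4,6):dx=+2,dy=+1->C; (5,6):dx=+1,dy=+3->C
Step 2: C = 4, D = 11, total pairs = 15.
Step 3: tau = (C - D)/(n(n-1)/2) = (4 - 11)/15 = -0.466667.
Step 4: Exact two-sided p-value (enumerate n! = 720 permutations of y under H0): p = 0.272222.
Step 5: alpha = 0.05. fail to reject H0.

tau_b = -0.4667 (C=4, D=11), p = 0.272222, fail to reject H0.


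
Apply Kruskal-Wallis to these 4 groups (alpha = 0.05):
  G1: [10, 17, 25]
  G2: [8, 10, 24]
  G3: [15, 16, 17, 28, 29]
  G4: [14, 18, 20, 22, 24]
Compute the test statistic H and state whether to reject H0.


Step 1: Combine all N = 16 observations and assign midranks.
sorted (value, group, rank): (8,G2,1), (10,G1,2.5), (10,G2,2.5), (14,G4,4), (15,G3,5), (16,G3,6), (17,G1,7.5), (17,G3,7.5), (18,G4,9), (20,G4,10), (22,G4,11), (24,G2,12.5), (24,G4,12.5), (25,G1,14), (28,G3,15), (29,G3,16)
Step 2: Sum ranks within each group.
R_1 = 24 (n_1 = 3)
R_2 = 16 (n_2 = 3)
R_3 = 49.5 (n_3 = 5)
R_4 = 46.5 (n_4 = 5)
Step 3: H = 12/(N(N+1)) * sum(R_i^2/n_i) - 3(N+1)
     = 12/(16*17) * (24^2/3 + 16^2/3 + 49.5^2/5 + 46.5^2/5) - 3*17
     = 0.044118 * 1199.83 - 51
     = 1.933824.
Step 4: Ties present; correction factor C = 1 - 18/(16^3 - 16) = 0.995588. Corrected H = 1.933824 / 0.995588 = 1.942393.
Step 5: Under H0, H ~ chi^2(3); p-value = 0.584449.
Step 6: alpha = 0.05. fail to reject H0.

H = 1.9424, df = 3, p = 0.584449, fail to reject H0.


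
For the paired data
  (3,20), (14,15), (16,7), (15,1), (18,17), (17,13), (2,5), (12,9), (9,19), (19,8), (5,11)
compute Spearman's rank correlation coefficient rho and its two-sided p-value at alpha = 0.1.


Step 1: Rank x and y separately (midranks; no ties here).
rank(x): 3->2, 14->6, 16->8, 15->7, 18->10, 17->9, 2->1, 12->5, 9->4, 19->11, 5->3
rank(y): 20->11, 15->8, 7->3, 1->1, 17->9, 13->7, 5->2, 9->5, 19->10, 8->4, 11->6
Step 2: d_i = R_x(i) - R_y(i); compute d_i^2.
  (2-11)^2=81, (6-8)^2=4, (8-3)^2=25, (7-1)^2=36, (10-9)^2=1, (9-7)^2=4, (1-2)^2=1, (5-5)^2=0, (4-10)^2=36, (11-4)^2=49, (3-6)^2=9
sum(d^2) = 246.
Step 3: rho = 1 - 6*246 / (11*(11^2 - 1)) = 1 - 1476/1320 = -0.118182.
Step 4: Under H0, t = rho * sqrt((n-2)/(1-rho^2)) = -0.3570 ~ t(9).
Step 5: Two-sided p-value from the t-distribution with 9 df = 0.729285.
Step 6: alpha = 0.1. fail to reject H0.

rho = -0.1182, p = 0.729285, fail to reject H0 at alpha = 0.1.


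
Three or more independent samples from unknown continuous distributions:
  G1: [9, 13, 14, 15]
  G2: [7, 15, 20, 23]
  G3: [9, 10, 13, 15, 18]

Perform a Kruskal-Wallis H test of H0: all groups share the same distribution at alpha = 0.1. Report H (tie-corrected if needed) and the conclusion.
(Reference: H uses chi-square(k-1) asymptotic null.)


Step 1: Combine all N = 13 observations and assign midranks.
sorted (value, group, rank): (7,G2,1), (9,G1,2.5), (9,G3,2.5), (10,G3,4), (13,G1,5.5), (13,G3,5.5), (14,G1,7), (15,G1,9), (15,G2,9), (15,G3,9), (18,G3,11), (20,G2,12), (23,G2,13)
Step 2: Sum ranks within each group.
R_1 = 24 (n_1 = 4)
R_2 = 35 (n_2 = 4)
R_3 = 32 (n_3 = 5)
Step 3: H = 12/(N(N+1)) * sum(R_i^2/n_i) - 3(N+1)
     = 12/(13*14) * (24^2/4 + 35^2/4 + 32^2/5) - 3*14
     = 0.065934 * 655.05 - 42
     = 1.190110.
Step 4: Ties present; correction factor C = 1 - 36/(13^3 - 13) = 0.983516. Corrected H = 1.190110 / 0.983516 = 1.210056.
Step 5: Under H0, H ~ chi^2(2); p-value = 0.546059.
Step 6: alpha = 0.1. fail to reject H0.

H = 1.2101, df = 2, p = 0.546059, fail to reject H0.


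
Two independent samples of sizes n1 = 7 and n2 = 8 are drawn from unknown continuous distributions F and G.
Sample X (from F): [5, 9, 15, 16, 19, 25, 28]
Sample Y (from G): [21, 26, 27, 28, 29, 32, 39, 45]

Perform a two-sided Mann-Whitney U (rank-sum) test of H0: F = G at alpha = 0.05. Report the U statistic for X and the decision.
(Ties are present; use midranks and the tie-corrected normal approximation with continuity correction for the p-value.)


Step 1: Combine and sort all 15 observations; assign midranks.
sorted (value, group): (5,X), (9,X), (15,X), (16,X), (19,X), (21,Y), (25,X), (26,Y), (27,Y), (28,X), (28,Y), (29,Y), (32,Y), (39,Y), (45,Y)
ranks: 5->1, 9->2, 15->3, 16->4, 19->5, 21->6, 25->7, 26->8, 27->9, 28->10.5, 28->10.5, 29->12, 32->13, 39->14, 45->15
Step 2: Rank sum for X: R1 = 1 + 2 + 3 + 4 + 5 + 7 + 10.5 = 32.5.
Step 3: U_X = R1 - n1(n1+1)/2 = 32.5 - 7*8/2 = 32.5 - 28 = 4.5.
       U_Y = n1*n2 - U_X = 56 - 4.5 = 51.5.
Step 4: Ties are present, so use the tie-corrected normal approximation (with continuity correction) for the p-value.
Step 5: p-value = 0.007719; compare to alpha = 0.05. reject H0.

U_X = 4.5, p = 0.007719, reject H0 at alpha = 0.05.


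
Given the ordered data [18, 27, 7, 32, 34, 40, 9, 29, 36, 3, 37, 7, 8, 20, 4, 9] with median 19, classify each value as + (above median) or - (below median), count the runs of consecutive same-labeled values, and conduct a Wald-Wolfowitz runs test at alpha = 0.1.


Step 1: Compute median = 19; label A = above, B = below.
Labels in order: BABAAABAABABBABB  (n_A = 8, n_B = 8)
Step 2: Count runs R = 11.
Step 3: Under H0 (random ordering), E[R] = 2*n_A*n_B/(n_A+n_B) + 1 = 2*8*8/16 + 1 = 9.0000.
        Var[R] = 2*n_A*n_B*(2*n_A*n_B - n_A - n_B) / ((n_A+n_B)^2 * (n_A+n_B-1)) = 14336/3840 = 3.7333.
        SD[R] = 1.9322.
Step 4: Continuity-corrected z = (R - 0.5 - E[R]) / SD[R] = (11 - 0.5 - 9.0000) / 1.9322 = 0.7763.
Step 5: Two-sided p-value via normal approximation = 2*(1 - Phi(|z|)) = 0.437558.
Step 6: alpha = 0.1. fail to reject H0.

R = 11, z = 0.7763, p = 0.437558, fail to reject H0.


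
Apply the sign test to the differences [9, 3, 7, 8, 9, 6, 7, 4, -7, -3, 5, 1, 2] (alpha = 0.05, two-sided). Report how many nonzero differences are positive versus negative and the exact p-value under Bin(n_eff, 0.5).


Step 1: Discard zero differences. Original n = 13; n_eff = number of nonzero differences = 13.
Nonzero differences (with sign): +9, +3, +7, +8, +9, +6, +7, +4, -7, -3, +5, +1, +2
Step 2: Count signs: positive = 11, negative = 2.
Step 3: Under H0: P(positive) = 0.5, so the number of positives S ~ Bin(13, 0.5).
Step 4: Two-sided exact p-value = sum of Bin(13,0.5) probabilities at or below the observed probability = 0.022461.
Step 5: alpha = 0.05. reject H0.

n_eff = 13, pos = 11, neg = 2, p = 0.022461, reject H0.


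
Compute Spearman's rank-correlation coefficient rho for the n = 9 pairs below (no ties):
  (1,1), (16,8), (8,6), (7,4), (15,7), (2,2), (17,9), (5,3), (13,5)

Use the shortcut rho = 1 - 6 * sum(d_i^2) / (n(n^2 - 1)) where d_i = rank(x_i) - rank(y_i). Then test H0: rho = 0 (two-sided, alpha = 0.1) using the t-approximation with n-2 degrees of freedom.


Step 1: Rank x and y separately (midranks; no ties here).
rank(x): 1->1, 16->8, 8->5, 7->4, 15->7, 2->2, 17->9, 5->3, 13->6
rank(y): 1->1, 8->8, 6->6, 4->4, 7->7, 2->2, 9->9, 3->3, 5->5
Step 2: d_i = R_x(i) - R_y(i); compute d_i^2.
  (1-1)^2=0, (8-8)^2=0, (5-6)^2=1, (4-4)^2=0, (7-7)^2=0, (2-2)^2=0, (9-9)^2=0, (3-3)^2=0, (6-5)^2=1
sum(d^2) = 2.
Step 3: rho = 1 - 6*2 / (9*(9^2 - 1)) = 1 - 12/720 = 0.983333.
Step 4: Under H0, t = rho * sqrt((n-2)/(1-rho^2)) = 14.3096 ~ t(7).
Step 5: Two-sided p-value from the t-distribution with 7 df = 0.000002.
Step 6: alpha = 0.1. reject H0.

rho = 0.9833, p = 0.000002, reject H0 at alpha = 0.1.


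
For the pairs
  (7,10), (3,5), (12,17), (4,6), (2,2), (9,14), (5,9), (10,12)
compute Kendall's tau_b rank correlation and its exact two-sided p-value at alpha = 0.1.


Step 1: Enumerate the 28 unordered pairs (i,j) with i<j and classify each by sign(x_j-x_i) * sign(y_j-y_i).
  (1,2):dx=-4,dy=-5->C; (1,3):dx=+5,dy=+7->C; (1,4):dx=-3,dy=-4->C; (1,5):dx=-5,dy=-8->C
  (1,6):dx=+2,dy=+4->C; (1,7):dx=-2,dy=-1->C; (1,8):dx=+3,dy=+2->C; (2,3):dx=+9,dy=+12->C
  (2,4):dx=+1,dy=+1->C; (2,5):dx=-1,dy=-3->C; (2,6):dx=+6,dy=+9->C; (2,7):dx=+2,dy=+4->C
  (2,8):dx=+7,dy=+7->C; (3,4):dx=-8,dy=-11->C; (3,5):dx=-10,dy=-15->C; (3,6):dx=-3,dy=-3->C
  (3,7):dx=-7,dy=-8->C; (3,8):dx=-2,dy=-5->C; (4,5):dx=-2,dy=-4->C; (4,6):dx=+5,dy=+8->C
  (4,7):dx=+1,dy=+3->C; (4,8):dx=+6,dy=+6->C; (5,6):dx=+7,dy=+12->C; (5,7):dx=+3,dy=+7->C
  (5,8):dx=+8,dy=+10->C; (6,7):dx=-4,dy=-5->C; (6,8):dx=+1,dy=-2->D; (7,8):dx=+5,dy=+3->C
Step 2: C = 27, D = 1, total pairs = 28.
Step 3: tau = (C - D)/(n(n-1)/2) = (27 - 1)/28 = 0.928571.
Step 4: Exact two-sided p-value (enumerate n! = 40320 permutations of y under H0): p = 0.000397.
Step 5: alpha = 0.1. reject H0.

tau_b = 0.9286 (C=27, D=1), p = 0.000397, reject H0.


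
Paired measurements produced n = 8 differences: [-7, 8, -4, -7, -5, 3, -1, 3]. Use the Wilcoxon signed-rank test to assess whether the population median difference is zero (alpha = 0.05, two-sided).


Step 1: Drop any zero differences (none here) and take |d_i|.
|d| = [7, 8, 4, 7, 5, 3, 1, 3]
Step 2: Midrank |d_i| (ties get averaged ranks).
ranks: |7|->6.5, |8|->8, |4|->4, |7|->6.5, |5|->5, |3|->2.5, |1|->1, |3|->2.5
Step 3: Attach original signs; sum ranks with positive sign and with negative sign.
W+ = 8 + 2.5 + 2.5 = 13
W- = 6.5 + 4 + 6.5 + 5 + 1 = 23
(Check: W+ + W- = 36 should equal n(n+1)/2 = 36.)
Step 4: Test statistic W = min(W+, W-) = 13.
Step 5: Ties in |d|, so use the tie-corrected normal approximation.
        E[W] = n(n+1)/4 = 8*9/4 = 18.
        Tie groups: |d|=3 (t=2), |d|=7 (t=2); sum(t^3 - t) = 12.
        Var[W] = n(n+1)(2n+1)/24 - sum(t^3-t)/48 = 1224/24 - 12/48 = 50.75.
        z = (W - E[W]) / sqrt(Var[W]) = (13 - 18) / 7.1239 = -0.7019.
        Two-sided p = 2*Phi(z) = 0.482765.
Step 6: alpha = 0.05. fail to reject H0.

W+ = 13, W- = 23, W = min = 13, p = 0.482765, fail to reject H0.


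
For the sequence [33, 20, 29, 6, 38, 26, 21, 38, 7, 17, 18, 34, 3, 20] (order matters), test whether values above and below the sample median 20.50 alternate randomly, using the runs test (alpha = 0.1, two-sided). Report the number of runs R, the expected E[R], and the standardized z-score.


Step 1: Compute median = 20.50; label A = above, B = below.
Labels in order: ABABAAAABBBABB  (n_A = 7, n_B = 7)
Step 2: Count runs R = 8.
Step 3: Under H0 (random ordering), E[R] = 2*n_A*n_B/(n_A+n_B) + 1 = 2*7*7/14 + 1 = 8.0000.
        Var[R] = 2*n_A*n_B*(2*n_A*n_B - n_A - n_B) / ((n_A+n_B)^2 * (n_A+n_B-1)) = 8232/2548 = 3.2308.
        SD[R] = 1.7974.
Step 4: R = E[R], so z = 0 with no continuity correction.
Step 5: Two-sided p-value via normal approximation = 2*(1 - Phi(|z|)) = 1.000000.
Step 6: alpha = 0.1. fail to reject H0.

R = 8, z = 0.0000, p = 1.000000, fail to reject H0.


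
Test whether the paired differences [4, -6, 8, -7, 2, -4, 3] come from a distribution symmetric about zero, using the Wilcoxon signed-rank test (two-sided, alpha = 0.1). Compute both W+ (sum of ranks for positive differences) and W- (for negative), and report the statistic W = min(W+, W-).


Step 1: Drop any zero differences (none here) and take |d_i|.
|d| = [4, 6, 8, 7, 2, 4, 3]
Step 2: Midrank |d_i| (ties get averaged ranks).
ranks: |4|->3.5, |6|->5, |8|->7, |7|->6, |2|->1, |4|->3.5, |3|->2
Step 3: Attach original signs; sum ranks with positive sign and with negative sign.
W+ = 3.5 + 7 + 1 + 2 = 13.5
W- = 5 + 6 + 3.5 = 14.5
(Check: W+ + W- = 28 should equal n(n+1)/2 = 28.)
Step 4: Test statistic W = min(W+, W-) = 13.5.
Step 5: Ties in |d|, so use the tie-corrected normal approximation.
        E[W] = n(n+1)/4 = 7*8/4 = 14.
        Tie groups: |d|=4 (t=2); sum(t^3 - t) = 6.
        Var[W] = n(n+1)(2n+1)/24 - sum(t^3-t)/48 = 840/24 - 6/48 = 34.875.
        z = (W - E[W]) / sqrt(Var[W]) = (13.5 - 14) / 5.9055 = -0.0847.
        Two-sided p = 2*Phi(z) = 0.932526.
Step 6: alpha = 0.1. fail to reject H0.

W+ = 13.5, W- = 14.5, W = min = 13.5, p = 0.932526, fail to reject H0.
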